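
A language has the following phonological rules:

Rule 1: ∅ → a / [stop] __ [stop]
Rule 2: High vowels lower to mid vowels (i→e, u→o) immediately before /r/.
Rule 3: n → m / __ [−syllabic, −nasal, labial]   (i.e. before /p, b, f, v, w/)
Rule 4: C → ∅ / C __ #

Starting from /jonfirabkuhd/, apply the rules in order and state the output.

Rule 1 (stop-cluster a-epenthesis): /b/ and /k/ form a stop–stop cluster, so [a] is inserted between them. /jonfirabkuhd/ → jonfirabakuhd.
Rule 2 (pre-rhotic lowering): /i/ is a high vowel immediately before /r/, so it lowers to [e]. /jonfirabakuhd/ → jonferabakuhd.
Rule 3 (nasal place assimilation): /n/ precedes the labial consonant /f/, so it assimilates in place to [m]. /jonferabakuhd/ → jomferabakuhd.
Rule 4 (final cluster simplification): /d/ is the second consonant of a word-final cluster /hd/, so it deletes. /jomferabakuhd/ → jomferabakuh.

jomferabakuh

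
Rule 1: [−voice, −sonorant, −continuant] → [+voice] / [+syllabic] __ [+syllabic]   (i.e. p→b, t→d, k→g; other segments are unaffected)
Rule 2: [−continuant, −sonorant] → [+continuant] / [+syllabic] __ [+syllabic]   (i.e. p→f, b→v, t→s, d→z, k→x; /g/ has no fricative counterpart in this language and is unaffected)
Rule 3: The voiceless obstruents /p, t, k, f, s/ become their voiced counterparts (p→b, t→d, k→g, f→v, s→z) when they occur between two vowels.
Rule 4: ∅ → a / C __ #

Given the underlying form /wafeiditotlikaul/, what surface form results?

waveizizotligaula

Rule 1 (intervocalic voicing): /t/ is a voiceless stop between vowels /i/ and /o/, so it voices to [d]. /k/ is a voiceless stop between vowels /i/ and /a/, so it voices to [g]. /wafeiditotlikaul/ → wafeididotligaul.
Rule 2 (intervocalic spirantization): /d/ is a stop between vowels /i/ and /i/, so it spirantizes to the fricative [z]. /d/ is a stop between vowels /i/ and /o/, so it spirantizes to the fricative [z]. /wafeididotligaul/ → wafeizizotligaul.
Rule 3 (intervocalic voicing): /f/ is a voiceless obstruent between vowels /a/ and /e/, so it voices to [v]. /wafeizizotligaul/ → waveizizotligaul.
Rule 4 (final a-epenthesis): the form ends in the consonant /l/, so [a] is inserted word-finally. /waveizizotligaul/ → waveizizotligaula.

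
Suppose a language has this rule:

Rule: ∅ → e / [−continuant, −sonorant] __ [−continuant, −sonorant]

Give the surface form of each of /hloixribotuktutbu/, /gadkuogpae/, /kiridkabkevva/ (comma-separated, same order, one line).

hloixribotuketutebu, gadekuogepae, kiridekabekevva

/hloixribotuktutbu/: /k/ and /t/ form a stop–stop cluster, so [e] is inserted between them. /t/ and /b/ form a stop–stop cluster, so [e] is inserted between them. → [hloixribotuketutebu].
/gadkuogpae/: /d/ and /k/ form a stop–stop cluster, so [e] is inserted between them. /g/ and /p/ form a stop–stop cluster, so [e] is inserted between them. → [gadekuogepae].
/kiridkabkevva/: /d/ and /k/ form a stop–stop cluster, so [e] is inserted between them. /b/ and /k/ form a stop–stop cluster, so [e] is inserted between them. → [kiridekabekevva].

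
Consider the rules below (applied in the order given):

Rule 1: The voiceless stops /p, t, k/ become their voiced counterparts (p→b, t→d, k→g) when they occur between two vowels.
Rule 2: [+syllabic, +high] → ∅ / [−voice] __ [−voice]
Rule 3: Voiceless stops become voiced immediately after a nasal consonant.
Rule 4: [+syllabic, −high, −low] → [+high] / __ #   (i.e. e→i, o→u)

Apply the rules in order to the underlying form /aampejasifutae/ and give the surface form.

aambejasfudai

Rule 1 (intervocalic voicing): /t/ is a voiceless stop between vowels /u/ and /a/, so it voices to [d]. /aampejasifutae/ → aampejasifudae.
Rule 2 (high vowel syncope): /i/ is a high vowel flanked by voiceless consonants /s/ and /f/, so it deletes. /aampejasifudae/ → aampejasfudae.
Rule 3 (post-nasal voicing): /p/ is a voiceless stop immediately after the nasal /m/, so it voices to [b]. /aampejasfudae/ → aambejasfudae.
Rule 4 (final vowel raising): /e/ is a mid vowel in word-final position, so it raises to [i]. /aambejasfudae/ → aambejasfudai.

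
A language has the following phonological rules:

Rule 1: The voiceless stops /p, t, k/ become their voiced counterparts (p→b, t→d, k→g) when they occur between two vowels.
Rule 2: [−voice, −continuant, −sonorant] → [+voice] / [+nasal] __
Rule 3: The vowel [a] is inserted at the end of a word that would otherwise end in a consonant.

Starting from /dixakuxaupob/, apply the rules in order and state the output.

Rule 1 (intervocalic voicing): /k/ is a voiceless stop between vowels /a/ and /u/, so it voices to [g]. /p/ is a voiceless stop between vowels /u/ and /o/, so it voices to [b]. /dixakuxaupob/ → dixaguxaubob.
Rule 2 (post-nasal voicing): no segment meets the environment; /dixaguxaubob/ is unchanged.
Rule 3 (final a-epenthesis): the form ends in the consonant /b/, so [a] is inserted word-finally. /dixaguxaubob/ → dixaguxauboba.

dixaguxauboba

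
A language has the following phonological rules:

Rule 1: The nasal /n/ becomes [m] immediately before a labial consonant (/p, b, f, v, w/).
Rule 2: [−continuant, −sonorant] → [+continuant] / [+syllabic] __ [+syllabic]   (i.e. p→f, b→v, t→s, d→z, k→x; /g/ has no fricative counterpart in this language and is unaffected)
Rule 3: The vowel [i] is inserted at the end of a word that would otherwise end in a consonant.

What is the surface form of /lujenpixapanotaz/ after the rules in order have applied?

Rule 1 (nasal place assimilation): /n/ precedes the labial consonant /p/, so it assimilates in place to [m]. /lujenpixapanotaz/ → lujempixapanotaz.
Rule 2 (intervocalic spirantization): /p/ is a stop between vowels /a/ and /a/, so it spirantizes to the fricative [f]. /t/ is a stop between vowels /o/ and /a/, so it spirantizes to the fricative [s]. /lujempixapanotaz/ → lujempixafanosaz.
Rule 3 (final i-epenthesis): the form ends in the consonant /z/, so [i] is inserted word-finally. /lujempixafanosaz/ → lujempixafanosazi.

lujempixafanosazi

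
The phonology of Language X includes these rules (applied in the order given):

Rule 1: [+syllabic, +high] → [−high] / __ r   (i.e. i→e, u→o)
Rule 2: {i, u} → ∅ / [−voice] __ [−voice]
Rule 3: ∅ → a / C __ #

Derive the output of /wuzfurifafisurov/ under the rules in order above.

Rule 1 (pre-rhotic lowering): /u/ is a high vowel immediately before /r/, so it lowers to [o]. /u/ is a high vowel immediately before /r/, so it lowers to [o]. /wuzfurifafisurov/ → wuzforifafisorov.
Rule 2 (high vowel syncope): /i/ is a high vowel flanked by voiceless consonants /f/ and /s/, so it deletes. /wuzforifafisorov/ → wuzforifafsorov.
Rule 3 (final a-epenthesis): the form ends in the consonant /v/, so [a] is inserted word-finally. /wuzforifafsorov/ → wuzforifafsorova.

wuzforifafsorova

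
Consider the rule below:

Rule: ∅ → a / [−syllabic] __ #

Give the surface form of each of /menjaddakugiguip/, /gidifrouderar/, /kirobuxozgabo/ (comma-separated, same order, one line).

/menjaddakugiguip/: the form ends in the consonant /p/, so [a] is inserted word-finally. → [menjaddakugiguipa].
/gidifrouderar/: the form ends in the consonant /r/, so [a] is inserted word-finally. → [gidifrouderara].
/kirobuxozgabo/: the rule's environment is not met; surfaces unchanged as [kirobuxozgabo].

menjaddakugiguipa, gidifrouderara, kirobuxozgabo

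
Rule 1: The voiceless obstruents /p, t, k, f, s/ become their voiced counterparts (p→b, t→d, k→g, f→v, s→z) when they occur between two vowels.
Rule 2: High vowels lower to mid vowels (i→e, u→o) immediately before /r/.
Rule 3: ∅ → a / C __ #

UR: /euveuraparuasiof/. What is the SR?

Rule 1 (intervocalic voicing): /p/ is a voiceless obstruent between vowels /a/ and /a/, so it voices to [b]. /s/ is a voiceless obstruent between vowels /a/ and /i/, so it voices to [z]. /euveuraparuasiof/ → euveurabaruaziof.
Rule 2 (pre-rhotic lowering): /u/ is a high vowel immediately before /r/, so it lowers to [o]. /euveurabaruaziof/ → euveorabaruaziof.
Rule 3 (final a-epenthesis): the form ends in the consonant /f/, so [a] is inserted word-finally. /euveorabaruaziof/ → euveorabaruaziofa.

euveorabaruaziofa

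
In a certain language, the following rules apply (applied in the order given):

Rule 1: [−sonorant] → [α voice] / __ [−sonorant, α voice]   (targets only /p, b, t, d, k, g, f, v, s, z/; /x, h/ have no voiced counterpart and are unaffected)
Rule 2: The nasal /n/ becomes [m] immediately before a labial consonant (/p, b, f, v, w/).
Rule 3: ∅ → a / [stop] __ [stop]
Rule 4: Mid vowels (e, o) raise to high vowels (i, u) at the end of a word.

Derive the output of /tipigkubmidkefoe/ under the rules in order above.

Rule 1 (regressive voicing assimilation): /g/ precedes the voiceless obstruent /k/, so it devoices to [k] by assimilation. /d/ precedes the voiceless obstruent /k/, so it devoices to [t] by assimilation. /tipigkubmidkefoe/ → tipikkubmitkefoe.
Rule 2 (nasal place assimilation): no segment meets the environment; /tipikkubmitkefoe/ is unchanged.
Rule 3 (stop-cluster a-epenthesis): /k/ and /k/ form a stop–stop cluster, so [a] is inserted between them. /t/ and /k/ form a stop–stop cluster, so [a] is inserted between them. /tipikkubmitkefoe/ → tipikakubmitakefoe.
Rule 4 (final vowel raising): /e/ is a mid vowel in word-final position, so it raises to [i]. /tipikakubmitakefoe/ → tipikakubmitakefoi.

tipikakubmitakefoi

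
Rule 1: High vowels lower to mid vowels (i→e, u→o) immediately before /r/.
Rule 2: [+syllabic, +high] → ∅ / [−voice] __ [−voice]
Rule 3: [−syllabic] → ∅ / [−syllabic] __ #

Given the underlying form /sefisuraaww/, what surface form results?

Rule 1 (pre-rhotic lowering): /u/ is a high vowel immediately before /r/, so it lowers to [o]. /sefisuraaww/ → sefisoraaww.
Rule 2 (high vowel syncope): /i/ is a high vowel flanked by voiceless consonants /f/ and /s/, so it deletes. /sefisoraaww/ → sefsoraaww.
Rule 3 (final cluster simplification): /w/ is the second consonant of a word-final cluster /ww/, so it deletes. /sefsoraaww/ → sefsoraaw.

sefsoraaw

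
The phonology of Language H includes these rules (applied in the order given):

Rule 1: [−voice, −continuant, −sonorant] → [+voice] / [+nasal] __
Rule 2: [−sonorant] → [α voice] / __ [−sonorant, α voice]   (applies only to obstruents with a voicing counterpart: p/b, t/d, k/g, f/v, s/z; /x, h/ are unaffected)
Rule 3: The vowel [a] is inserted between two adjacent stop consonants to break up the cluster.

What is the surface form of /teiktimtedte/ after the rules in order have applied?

teikatimdetate

Rule 1 (post-nasal voicing): /t/ is a voiceless stop immediately after the nasal /m/, so it voices to [d]. /teiktimtedte/ → teiktimdedte.
Rule 2 (regressive voicing assimilation): /d/ precedes the voiceless obstruent /t/, so it devoices to [t] by assimilation. /teiktimdedte/ → teiktimdette.
Rule 3 (stop-cluster a-epenthesis): /k/ and /t/ form a stop–stop cluster, so [a] is inserted between them. /t/ and /t/ form a stop–stop cluster, so [a] is inserted between them. /teiktimdette/ → teikatimdetate.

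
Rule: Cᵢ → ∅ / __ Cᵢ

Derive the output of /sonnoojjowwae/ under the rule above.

/nn/ is a geminate; the first /n/ deletes.
/jj/ is a geminate; the first /j/ deletes.
/ww/ is a geminate; the first /w/ deletes.
The other instances of /s/, /n/, /j/, /w/ do not occur in the required environment and remain unchanged.
Surface form: [sonoojowae].

sonoojowae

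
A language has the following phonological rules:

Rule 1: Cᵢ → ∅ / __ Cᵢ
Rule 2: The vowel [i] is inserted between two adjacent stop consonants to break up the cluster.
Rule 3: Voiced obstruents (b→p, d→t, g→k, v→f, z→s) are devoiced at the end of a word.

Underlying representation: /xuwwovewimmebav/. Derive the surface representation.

xuwovewimebaf

Rule 1 (degemination): /ww/ is a geminate; the first /w/ deletes. /mm/ is a geminate; the first /m/ deletes. /xuwwovewimmebav/ → xuwovewimebav.
Rule 2 (stop-cluster i-epenthesis): no segment meets the environment; /xuwovewimebav/ is unchanged.
Rule 3 (final devoicing): /v/ is a voiced obstruent in word-final position, so it devoices to [f]. /xuwovewimebav/ → xuwovewimebaf.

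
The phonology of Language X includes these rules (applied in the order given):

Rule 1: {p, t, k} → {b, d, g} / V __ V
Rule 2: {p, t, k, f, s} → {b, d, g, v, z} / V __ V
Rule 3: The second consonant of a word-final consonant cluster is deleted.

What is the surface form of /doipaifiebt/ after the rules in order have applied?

doibaivieb

Rule 1 (intervocalic voicing): /p/ is a voiceless stop between vowels /i/ and /a/, so it voices to [b]. /doipaifiebt/ → doibaifiebt.
Rule 2 (intervocalic voicing): /f/ is a voiceless obstruent between vowels /i/ and /i/, so it voices to [v]. /doibaifiebt/ → doibaiviebt.
Rule 3 (final cluster simplification): /t/ is the second consonant of a word-final cluster /bt/, so it deletes. /doibaiviebt/ → doibaivieb.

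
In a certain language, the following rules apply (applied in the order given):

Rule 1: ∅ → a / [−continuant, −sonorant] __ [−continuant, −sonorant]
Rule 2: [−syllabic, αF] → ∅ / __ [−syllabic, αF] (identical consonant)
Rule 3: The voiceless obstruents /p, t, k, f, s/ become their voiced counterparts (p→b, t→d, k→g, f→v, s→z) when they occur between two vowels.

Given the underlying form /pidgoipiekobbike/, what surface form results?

Rule 1 (stop-cluster a-epenthesis): /d/ and /g/ form a stop–stop cluster, so [a] is inserted between them. /b/ and /b/ form a stop–stop cluster, so [a] is inserted between them. /pidgoipiekobbike/ → pidagoipiekobabike.
Rule 2 (degemination): no segment meets the environment; /pidagoipiekobabike/ is unchanged.
Rule 3 (intervocalic voicing): /p/ is a voiceless obstruent between vowels /i/ and /i/, so it voices to [b]. /k/ is a voiceless obstruent between vowels /e/ and /o/, so it voices to [g]. /k/ is a voiceless obstruent between vowels /i/ and /e/, so it voices to [g]. /pidagoipiekobabike/ → pidagoibiegobabige.

pidagoibiegobabige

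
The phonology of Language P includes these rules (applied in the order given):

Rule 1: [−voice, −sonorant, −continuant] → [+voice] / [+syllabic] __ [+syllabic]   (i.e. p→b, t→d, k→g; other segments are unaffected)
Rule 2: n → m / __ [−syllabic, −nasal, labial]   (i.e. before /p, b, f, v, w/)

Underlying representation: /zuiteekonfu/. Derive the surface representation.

zuideegomfu

Rule 1 (intervocalic voicing): /t/ is a voiceless stop between vowels /i/ and /e/, so it voices to [d]. /k/ is a voiceless stop between vowels /e/ and /o/, so it voices to [g]. /zuiteekonfu/ → zuideegonfu.
Rule 2 (nasal place assimilation): /n/ precedes the labial consonant /f/, so it assimilates in place to [m]. /zuideegonfu/ → zuideegomfu.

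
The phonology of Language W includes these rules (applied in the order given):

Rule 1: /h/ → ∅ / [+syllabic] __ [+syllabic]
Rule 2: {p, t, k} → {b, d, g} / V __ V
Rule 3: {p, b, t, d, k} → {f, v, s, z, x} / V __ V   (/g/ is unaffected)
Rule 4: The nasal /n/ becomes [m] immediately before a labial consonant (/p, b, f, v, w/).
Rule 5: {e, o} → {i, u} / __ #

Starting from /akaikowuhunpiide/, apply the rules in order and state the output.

Rule 1 (intervocalic h-deletion): /h/ occurs between vowels /u/ and /u/, so it deletes. /akaikowuhunpiide/ → akaikowuunpiide.
Rule 2 (intervocalic voicing): /k/ is a voiceless stop between vowels /a/ and /a/, so it voices to [g]. /k/ is a voiceless stop between vowels /i/ and /o/, so it voices to [g]. /akaikowuunpiide/ → agaigowuunpiide.
Rule 3 (intervocalic spirantization): /d/ is a stop between vowels /i/ and /e/, so it spirantizes to the fricative [z]. /agaigowuunpiide/ → agaigowuunpiize.
Rule 4 (nasal place assimilation): /n/ precedes the labial consonant /p/, so it assimilates in place to [m]. /agaigowuunpiize/ → agaigowuumpiize.
Rule 5 (final vowel raising): /e/ is a mid vowel in word-final position, so it raises to [i]. /agaigowuumpiize/ → agaigowuumpiizi.

agaigowuumpiizi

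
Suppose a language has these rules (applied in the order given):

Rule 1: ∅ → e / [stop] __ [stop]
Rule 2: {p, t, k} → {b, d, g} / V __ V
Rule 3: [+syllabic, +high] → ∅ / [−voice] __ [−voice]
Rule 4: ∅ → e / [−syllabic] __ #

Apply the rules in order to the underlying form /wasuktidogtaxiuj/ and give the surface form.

wasugedidogedaxiuje

Rule 1 (stop-cluster e-epenthesis): /k/ and /t/ form a stop–stop cluster, so [e] is inserted between them. /g/ and /t/ form a stop–stop cluster, so [e] is inserted between them. /wasuktidogtaxiuj/ → wasuketidogetaxiuj.
Rule 2 (intervocalic voicing): /k/ is a voiceless stop between vowels /u/ and /e/, so it voices to [g]. /t/ is a voiceless stop between vowels /e/ and /i/, so it voices to [d]. /t/ is a voiceless stop between vowels /e/ and /a/, so it voices to [d]. /wasuketidogetaxiuj/ → wasugedidogedaxiuj.
Rule 3 (high vowel syncope): no segment meets the environment; /wasugedidogedaxiuj/ is unchanged.
Rule 4 (final e-epenthesis): the form ends in the consonant /j/, so [e] is inserted word-finally. /wasugedidogedaxiuj/ → wasugedidogedaxiuje.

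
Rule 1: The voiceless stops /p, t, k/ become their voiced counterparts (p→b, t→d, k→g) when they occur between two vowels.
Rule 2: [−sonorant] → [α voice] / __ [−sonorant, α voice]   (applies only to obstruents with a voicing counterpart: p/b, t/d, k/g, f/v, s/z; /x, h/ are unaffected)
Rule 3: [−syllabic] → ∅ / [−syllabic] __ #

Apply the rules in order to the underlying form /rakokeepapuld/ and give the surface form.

Rule 1 (intervocalic voicing): /k/ is a voiceless stop between vowels /a/ and /o/, so it voices to [g]. /k/ is a voiceless stop between vowels /o/ and /e/, so it voices to [g]. /p/ is a voiceless stop between vowels /e/ and /a/, so it voices to [b]. /p/ is a voiceless stop between vowels /a/ and /u/, so it voices to [b]. /rakokeepapuld/ → ragogeebabuld.
Rule 2 (regressive voicing assimilation): no segment meets the environment; /ragogeebabuld/ is unchanged.
Rule 3 (final cluster simplification): /d/ is the second consonant of a word-final cluster /ld/, so it deletes. /ragogeebabuld/ → ragogeebabul.

ragogeebabul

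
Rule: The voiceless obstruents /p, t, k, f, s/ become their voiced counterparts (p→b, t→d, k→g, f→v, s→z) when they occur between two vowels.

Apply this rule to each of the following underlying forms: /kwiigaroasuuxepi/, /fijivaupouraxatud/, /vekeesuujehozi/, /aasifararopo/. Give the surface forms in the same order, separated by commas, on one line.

/kwiigaroasuuxepi/: /s/ is a voiceless obstruent between vowels /a/ and /u/, so it voices to [z]. /p/ is a voiceless obstruent between vowels /e/ and /i/, so it voices to [b]. → [kwiigaroazuuxebi].
/fijivaupouraxatud/: /p/ is a voiceless obstruent between vowels /u/ and /o/, so it voices to [b]. /t/ is a voiceless obstruent between vowels /a/ and /u/, so it voices to [d]. → [fijivaubouraxadud].
/vekeesuujehozi/: /k/ is a voiceless obstruent between vowels /e/ and /e/, so it voices to [g]. /s/ is a voiceless obstruent between vowels /e/ and /u/, so it voices to [z]. → [vegeezuujehozi].
/aasifararopo/: /s/ is a voiceless obstruent between vowels /a/ and /i/, so it voices to [z]. /f/ is a voiceless obstruent between vowels /i/ and /a/, so it voices to [v]. /p/ is a voiceless obstruent between vowels /o/ and /o/, so it voices to [b]. → [aazivararobo].

kwiigaroazuuxebi, fijivaubouraxadud, vegeezuujehozi, aazivararobo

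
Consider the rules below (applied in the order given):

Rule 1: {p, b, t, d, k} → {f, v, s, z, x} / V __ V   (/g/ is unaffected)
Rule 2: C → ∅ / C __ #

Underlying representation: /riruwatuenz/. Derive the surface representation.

riruwasuen

Rule 1 (intervocalic spirantization): /t/ is a stop between vowels /a/ and /u/, so it spirantizes to the fricative [s]. /riruwatuenz/ → riruwasuenz.
Rule 2 (final cluster simplification): /z/ is the second consonant of a word-final cluster /nz/, so it deletes. /riruwasuenz/ → riruwasuen.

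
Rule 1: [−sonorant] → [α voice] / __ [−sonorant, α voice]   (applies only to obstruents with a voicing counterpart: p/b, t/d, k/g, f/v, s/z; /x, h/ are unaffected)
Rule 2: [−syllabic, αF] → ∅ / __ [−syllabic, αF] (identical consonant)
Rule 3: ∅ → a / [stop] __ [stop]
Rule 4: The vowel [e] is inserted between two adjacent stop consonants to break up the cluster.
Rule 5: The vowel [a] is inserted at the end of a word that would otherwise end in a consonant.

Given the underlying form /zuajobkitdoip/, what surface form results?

zuajopakidoipa

Rule 1 (regressive voicing assimilation): /b/ precedes the voiceless obstruent /k/, so it devoices to [p] by assimilation. /t/ precedes the voiced obstruent /d/, so it voices to [d] by assimilation. /zuajobkitdoip/ → zuajopkiddoip.
Rule 2 (degemination): /dd/ is a geminate; the first /d/ deletes. /zuajopkiddoip/ → zuajopkidoip.
Rule 3 (stop-cluster a-epenthesis): /p/ and /k/ form a stop–stop cluster, so [a] is inserted between them. /zuajopkidoip/ → zuajopakidoip.
Rule 4 (stop-cluster e-epenthesis): no segment meets the environment; /zuajopakidoip/ is unchanged.
Rule 5 (final a-epenthesis): the form ends in the consonant /p/, so [a] is inserted word-finally. /zuajopakidoip/ → zuajopakidoipa.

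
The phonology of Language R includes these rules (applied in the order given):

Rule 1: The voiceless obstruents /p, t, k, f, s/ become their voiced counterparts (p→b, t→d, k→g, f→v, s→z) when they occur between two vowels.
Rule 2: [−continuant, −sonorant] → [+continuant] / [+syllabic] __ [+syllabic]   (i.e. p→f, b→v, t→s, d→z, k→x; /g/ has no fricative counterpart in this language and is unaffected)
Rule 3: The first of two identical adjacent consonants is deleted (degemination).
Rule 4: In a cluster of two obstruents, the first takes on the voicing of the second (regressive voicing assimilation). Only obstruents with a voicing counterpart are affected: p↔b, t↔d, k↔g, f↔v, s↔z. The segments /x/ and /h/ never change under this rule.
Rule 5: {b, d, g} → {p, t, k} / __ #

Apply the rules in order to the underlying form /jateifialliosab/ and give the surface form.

Rule 1 (intervocalic voicing): /t/ is a voiceless obstruent between vowels /a/ and /e/, so it voices to [d]. /f/ is a voiceless obstruent between vowels /i/ and /i/, so it voices to [v]. /s/ is a voiceless obstruent between vowels /o/ and /a/, so it voices to [z]. /jateifialliosab/ → jadeivialliozab.
Rule 2 (intervocalic spirantization): /d/ is a stop between vowels /a/ and /e/, so it spirantizes to the fricative [z]. /jadeivialliozab/ → jazeivialliozab.
Rule 3 (degemination): /ll/ is a geminate; the first /l/ deletes. /jazeivialliozab/ → jazeivialiozab.
Rule 4 (regressive voicing assimilation): no segment meets the environment; /jazeivialiozab/ is unchanged.
Rule 5 (final devoicing): /b/ is a voiced stop in word-final position, so it devoices to [p]. /jazeivialiozab/ → jazeivialiozap.

jazeivialiozap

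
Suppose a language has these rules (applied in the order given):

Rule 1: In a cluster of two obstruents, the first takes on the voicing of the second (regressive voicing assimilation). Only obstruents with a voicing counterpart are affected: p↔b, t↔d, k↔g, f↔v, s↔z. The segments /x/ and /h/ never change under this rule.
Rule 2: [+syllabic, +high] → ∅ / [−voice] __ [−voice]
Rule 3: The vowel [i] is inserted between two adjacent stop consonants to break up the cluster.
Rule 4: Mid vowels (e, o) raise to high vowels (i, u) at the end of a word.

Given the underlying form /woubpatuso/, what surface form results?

Rule 1 (regressive voicing assimilation): /b/ precedes the voiceless obstruent /p/, so it devoices to [p] by assimilation. /woubpatuso/ → wouppatuso.
Rule 2 (high vowel syncope): /u/ is a high vowel flanked by voiceless consonants /t/ and /s/, so it deletes. /wouppatuso/ → wouppatso.
Rule 3 (stop-cluster i-epenthesis): /p/ and /p/ form a stop–stop cluster, so [i] is inserted between them. /wouppatso/ → woupipatso.
Rule 4 (final vowel raising): /o/ is a mid vowel in word-final position, so it raises to [u]. /woupipatso/ → woupipatsu.

woupipatsu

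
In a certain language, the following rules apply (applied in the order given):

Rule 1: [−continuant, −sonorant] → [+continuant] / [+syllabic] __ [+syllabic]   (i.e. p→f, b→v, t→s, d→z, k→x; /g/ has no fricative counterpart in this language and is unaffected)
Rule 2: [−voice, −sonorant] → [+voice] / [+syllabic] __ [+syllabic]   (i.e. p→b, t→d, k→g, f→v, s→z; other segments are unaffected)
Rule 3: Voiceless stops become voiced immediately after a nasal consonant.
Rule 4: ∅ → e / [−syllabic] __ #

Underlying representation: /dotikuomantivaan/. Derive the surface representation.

dozixuomandivaane

Rule 1 (intervocalic spirantization): /t/ is a stop between vowels /o/ and /i/, so it spirantizes to the fricative [s]. /k/ is a stop between vowels /i/ and /u/, so it spirantizes to the fricative [x]. /dotikuomantivaan/ → dosixuomantivaan.
Rule 2 (intervocalic voicing): /s/ is a voiceless obstruent between vowels /o/ and /i/, so it voices to [z]. /dosixuomantivaan/ → dozixuomantivaan.
Rule 3 (post-nasal voicing): /t/ is a voiceless stop immediately after the nasal /n/, so it voices to [d]. /dozixuomantivaan/ → dozixuomandivaan.
Rule 4 (final e-epenthesis): the form ends in the consonant /n/, so [e] is inserted word-finally. /dozixuomandivaan/ → dozixuomandivaane.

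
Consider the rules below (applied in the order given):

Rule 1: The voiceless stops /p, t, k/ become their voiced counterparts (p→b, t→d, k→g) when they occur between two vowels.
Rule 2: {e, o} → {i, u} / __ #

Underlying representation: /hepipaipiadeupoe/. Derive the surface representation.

hebibaibiadeuboi

Rule 1 (intervocalic voicing): /p/ is a voiceless stop between vowels /e/ and /i/, so it voices to [b]. /p/ is a voiceless stop between vowels /i/ and /a/, so it voices to [b]. /p/ is a voiceless stop between vowels /i/ and /i/, so it voices to [b]. /p/ is a voiceless stop between vowels /u/ and /o/, so it voices to [b]. /hepipaipiadeupoe/ → hebibaibiadeuboe.
Rule 2 (final vowel raising): /e/ is a mid vowel in word-final position, so it raises to [i]. /hebibaibiadeuboe/ → hebibaibiadeuboi.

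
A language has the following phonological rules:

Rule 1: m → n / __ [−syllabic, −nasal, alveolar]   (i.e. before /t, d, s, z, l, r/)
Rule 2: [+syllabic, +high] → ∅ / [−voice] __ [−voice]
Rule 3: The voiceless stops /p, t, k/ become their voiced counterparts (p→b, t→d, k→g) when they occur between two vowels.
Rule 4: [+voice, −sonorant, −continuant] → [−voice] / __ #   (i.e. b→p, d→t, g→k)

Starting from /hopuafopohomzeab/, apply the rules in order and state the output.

Rule 1 (nasal place assimilation): /m/ precedes the alveolar consonant /z/, so it assimilates in place to [n]. /hopuafopohomzeab/ → hopuafopohonzeab.
Rule 2 (high vowel syncope): no segment meets the environment; /hopuafopohonzeab/ is unchanged.
Rule 3 (intervocalic voicing): /p/ is a voiceless stop between vowels /o/ and /u/, so it voices to [b]. /p/ is a voiceless stop between vowels /o/ and /o/, so it voices to [b]. /hopuafopohonzeab/ → hobuafobohonzeab.
Rule 4 (final devoicing): /b/ is a voiced stop in word-final position, so it devoices to [p]. /hobuafobohonzeab/ → hobuafobohonzeap.

hobuafobohonzeap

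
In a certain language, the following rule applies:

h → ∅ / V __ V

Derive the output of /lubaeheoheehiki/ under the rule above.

lubaeeoeeiki

/h/ occurs between vowels /e/ and /e/, so it deletes.
/h/ occurs between vowels /o/ and /e/, so it deletes.
/h/ occurs between vowels /e/ and /i/, so it deletes.
Surface form: [lubaeeoeeiki].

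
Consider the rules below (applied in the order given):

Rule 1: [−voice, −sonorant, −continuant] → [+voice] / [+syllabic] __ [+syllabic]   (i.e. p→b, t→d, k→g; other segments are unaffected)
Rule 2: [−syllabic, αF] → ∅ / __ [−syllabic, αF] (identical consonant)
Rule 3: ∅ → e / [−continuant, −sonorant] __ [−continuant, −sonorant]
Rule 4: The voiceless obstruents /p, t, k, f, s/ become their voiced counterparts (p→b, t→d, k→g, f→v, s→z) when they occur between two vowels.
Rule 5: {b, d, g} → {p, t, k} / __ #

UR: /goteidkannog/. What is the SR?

Rule 1 (intervocalic voicing): /t/ is a voiceless stop between vowels /o/ and /e/, so it voices to [d]. /goteidkannog/ → godeidkannog.
Rule 2 (degemination): /nn/ is a geminate; the first /n/ deletes. /godeidkannog/ → godeidkanog.
Rule 3 (stop-cluster e-epenthesis): /d/ and /k/ form a stop–stop cluster, so [e] is inserted between them. /godeidkanog/ → godeidekanog.
Rule 4 (intervocalic voicing): /k/ is a voiceless obstruent between vowels /e/ and /a/, so it voices to [g]. /godeidekanog/ → godeideganog.
Rule 5 (final devoicing): /g/ is a voiced stop in word-final position, so it devoices to [k]. /godeideganog/ → godeideganok.

godeideganok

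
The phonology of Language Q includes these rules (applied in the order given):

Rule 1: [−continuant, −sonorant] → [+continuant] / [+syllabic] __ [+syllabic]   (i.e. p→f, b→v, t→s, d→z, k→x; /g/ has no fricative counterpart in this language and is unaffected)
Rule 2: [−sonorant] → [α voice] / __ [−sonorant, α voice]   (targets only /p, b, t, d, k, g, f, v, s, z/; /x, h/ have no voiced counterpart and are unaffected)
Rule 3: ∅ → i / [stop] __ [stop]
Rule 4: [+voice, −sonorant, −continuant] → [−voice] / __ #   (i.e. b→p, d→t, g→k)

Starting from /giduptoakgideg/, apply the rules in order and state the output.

gizupitoagigizek

Rule 1 (intervocalic spirantization): /d/ is a stop between vowels /i/ and /u/, so it spirantizes to the fricative [z]. /d/ is a stop between vowels /i/ and /e/, so it spirantizes to the fricative [z]. /giduptoakgideg/ → gizuptoakgizeg.
Rule 2 (regressive voicing assimilation): /k/ precedes the voiced obstruent /g/, so it voices to [g] by assimilation. /gizuptoakgizeg/ → gizuptoaggizeg.
Rule 3 (stop-cluster i-epenthesis): /p/ and /t/ form a stop–stop cluster, so [i] is inserted between them. /g/ and /g/ form a stop–stop cluster, so [i] is inserted between them. /gizuptoaggizeg/ → gizupitoagigizeg.
Rule 4 (final devoicing): /g/ is a voiced stop in word-final position, so it devoices to [k]. /gizupitoagigizeg/ → gizupitoagigizek.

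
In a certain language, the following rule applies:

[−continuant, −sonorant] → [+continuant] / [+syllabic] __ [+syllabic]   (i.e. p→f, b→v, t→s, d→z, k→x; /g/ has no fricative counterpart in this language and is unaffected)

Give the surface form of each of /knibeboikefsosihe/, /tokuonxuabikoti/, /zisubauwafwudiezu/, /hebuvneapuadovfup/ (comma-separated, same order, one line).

knivevoixefsosihe, toxuonxuavixosi, zisuvauwafwuziezu, hevuvneafuazovfup

/knibeboikefsosihe/: /b/ is a stop between vowels /i/ and /e/, so it spirantizes to the fricative [v]. /b/ is a stop between vowels /e/ and /o/, so it spirantizes to the fricative [v]. /k/ is a stop between vowels /i/ and /e/, so it spirantizes to the fricative [x]. → [knivevoixefsosihe].
/tokuonxuabikoti/: /k/ is a stop between vowels /o/ and /u/, so it spirantizes to the fricative [x]. /b/ is a stop between vowels /a/ and /i/, so it spirantizes to the fricative [v]. /k/ is a stop between vowels /i/ and /o/, so it spirantizes to the fricative [x]. /t/ is a stop between vowels /o/ and /i/, so it spirantizes to the fricative [s]. → [toxuonxuavixosi].
/zisubauwafwudiezu/: /b/ is a stop between vowels /u/ and /a/, so it spirantizes to the fricative [v]. /d/ is a stop between vowels /u/ and /i/, so it spirantizes to the fricative [z]. → [zisuvauwafwuziezu].
/hebuvneapuadovfup/: /b/ is a stop between vowels /e/ and /u/, so it spirantizes to the fricative [v]. /p/ is a stop between vowels /a/ and /u/, so it spirantizes to the fricative [f]. /d/ is a stop between vowels /a/ and /o/, so it spirantizes to the fricative [z]. → [hevuvneafuazovfup].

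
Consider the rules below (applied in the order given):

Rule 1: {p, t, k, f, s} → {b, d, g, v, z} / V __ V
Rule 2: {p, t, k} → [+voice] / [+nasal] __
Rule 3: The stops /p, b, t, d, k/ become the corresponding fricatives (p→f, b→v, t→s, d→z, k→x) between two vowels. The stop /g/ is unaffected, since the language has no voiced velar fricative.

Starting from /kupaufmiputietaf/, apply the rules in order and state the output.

kuvaufmivuziezaf

Rule 1 (intervocalic voicing): /p/ is a voiceless obstruent between vowels /u/ and /a/, so it voices to [b]. /p/ is a voiceless obstruent between vowels /i/ and /u/, so it voices to [b]. /t/ is a voiceless obstruent between vowels /u/ and /i/, so it voices to [d]. /t/ is a voiceless obstruent between vowels /e/ and /a/, so it voices to [d]. /kupaufmiputietaf/ → kubaufmibudiedaf.
Rule 2 (post-nasal voicing): no segment meets the environment; /kubaufmibudiedaf/ is unchanged.
Rule 3 (intervocalic spirantization): /b/ is a stop between vowels /u/ and /a/, so it spirantizes to the fricative [v]. /b/ is a stop between vowels /i/ and /u/, so it spirantizes to the fricative [v]. /d/ is a stop between vowels /u/ and /i/, so it spirantizes to the fricative [z]. /d/ is a stop between vowels /e/ and /a/, so it spirantizes to the fricative [z]. /kubaufmibudiedaf/ → kuvaufmivuziezaf.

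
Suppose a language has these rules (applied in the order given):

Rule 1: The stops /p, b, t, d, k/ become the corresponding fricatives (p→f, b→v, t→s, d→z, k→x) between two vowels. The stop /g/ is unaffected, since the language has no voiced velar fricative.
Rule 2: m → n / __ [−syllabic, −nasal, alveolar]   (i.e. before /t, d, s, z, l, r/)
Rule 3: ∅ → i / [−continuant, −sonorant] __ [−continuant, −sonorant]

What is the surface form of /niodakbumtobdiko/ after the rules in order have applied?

niozakibuntobidixo

Rule 1 (intervocalic spirantization): /d/ is a stop between vowels /o/ and /a/, so it spirantizes to the fricative [z]. /k/ is a stop between vowels /i/ and /o/, so it spirantizes to the fricative [x]. /niodakbumtobdiko/ → niozakbumtobdixo.
Rule 2 (nasal place assimilation): /m/ precedes the alveolar consonant /t/, so it assimilates in place to [n]. /niozakbumtobdixo/ → niozakbuntobdixo.
Rule 3 (stop-cluster i-epenthesis): /k/ and /b/ form a stop–stop cluster, so [i] is inserted between them. /b/ and /d/ form a stop–stop cluster, so [i] is inserted between them. /niozakbuntobdixo/ → niozakibuntobidixo.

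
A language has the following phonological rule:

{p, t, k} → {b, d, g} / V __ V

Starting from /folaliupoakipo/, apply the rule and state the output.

/p/ is a voiceless stop between vowels /u/ and /o/, so it voices to [b].
/k/ is a voiceless stop between vowels /a/ and /i/, so it voices to [g].
/p/ is a voiceless stop between vowels /i/ and /o/, so it voices to [b].
Surface form: [folaliuboagibo].

folaliuboagibo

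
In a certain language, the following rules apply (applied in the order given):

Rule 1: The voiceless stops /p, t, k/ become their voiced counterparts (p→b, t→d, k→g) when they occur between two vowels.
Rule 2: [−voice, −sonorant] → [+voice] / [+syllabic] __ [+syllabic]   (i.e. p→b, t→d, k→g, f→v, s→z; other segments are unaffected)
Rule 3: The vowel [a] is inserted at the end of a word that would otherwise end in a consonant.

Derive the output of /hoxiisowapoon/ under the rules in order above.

Rule 1 (intervocalic voicing): /p/ is a voiceless stop between vowels /a/ and /o/, so it voices to [b]. /hoxiisowapoon/ → hoxiisowaboon.
Rule 2 (intervocalic voicing): /s/ is a voiceless obstruent between vowels /i/ and /o/, so it voices to [z]. /hoxiisowaboon/ → hoxiizowaboon.
Rule 3 (final a-epenthesis): the form ends in the consonant /n/, so [a] is inserted word-finally. /hoxiizowaboon/ → hoxiizowaboona.

hoxiizowaboona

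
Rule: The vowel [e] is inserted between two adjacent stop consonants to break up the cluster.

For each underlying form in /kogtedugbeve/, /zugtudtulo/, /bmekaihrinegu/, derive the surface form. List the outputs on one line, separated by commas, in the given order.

kogetedugebeve, zugetudetulo, bmekaihrinegu

/kogtedugbeve/: /g/ and /t/ form a stop–stop cluster, so [e] is inserted between them. /g/ and /b/ form a stop–stop cluster, so [e] is inserted between them. → [kogetedugebeve].
/zugtudtulo/: /g/ and /t/ form a stop–stop cluster, so [e] is inserted between them. /d/ and /t/ form a stop–stop cluster, so [e] is inserted between them. → [zugetudetulo].
/bmekaihrinegu/: the rule's environment is not met; surfaces unchanged as [bmekaihrinegu].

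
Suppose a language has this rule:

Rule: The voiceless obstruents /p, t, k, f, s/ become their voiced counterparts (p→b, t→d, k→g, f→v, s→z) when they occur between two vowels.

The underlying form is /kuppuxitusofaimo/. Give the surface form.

/t/ is a voiceless obstruent between vowels /i/ and /u/, so it voices to [d].
/s/ is a voiceless obstruent between vowels /u/ and /o/, so it voices to [z].
/f/ is a voiceless obstruent between vowels /o/ and /a/, so it voices to [v].
The other instances of /k/, /p/ do not occur in the required environment and remain unchanged.
Surface form: [kuppuxiduzovaimo].

kuppuxiduzovaimo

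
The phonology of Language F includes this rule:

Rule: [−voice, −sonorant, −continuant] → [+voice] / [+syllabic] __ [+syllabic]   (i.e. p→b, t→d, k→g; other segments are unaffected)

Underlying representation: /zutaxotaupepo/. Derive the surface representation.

zudaxodaubebo

/t/ is a voiceless stop between vowels /u/ and /a/, so it voices to [d].
/t/ is a voiceless stop between vowels /o/ and /a/, so it voices to [d].
/p/ is a voiceless stop between vowels /u/ and /e/, so it voices to [b].
/p/ is a voiceless stop between vowels /e/ and /o/, so it voices to [b].
Surface form: [zudaxodaubebo].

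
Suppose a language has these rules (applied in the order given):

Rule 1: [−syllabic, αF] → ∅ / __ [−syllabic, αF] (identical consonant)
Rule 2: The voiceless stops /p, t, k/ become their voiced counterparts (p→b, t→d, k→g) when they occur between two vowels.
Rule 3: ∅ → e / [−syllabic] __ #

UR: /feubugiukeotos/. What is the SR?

Rule 1 (degemination): no segment meets the environment; /feubugiukeotos/ is unchanged.
Rule 2 (intervocalic voicing): /k/ is a voiceless stop between vowels /u/ and /e/, so it voices to [g]. /t/ is a voiceless stop between vowels /o/ and /o/, so it voices to [d]. /feubugiukeotos/ → feubugiugeodos.
Rule 3 (final e-epenthesis): the form ends in the consonant /s/, so [e] is inserted word-finally. /feubugiugeodos/ → feubugiugeodose.

feubugiugeodose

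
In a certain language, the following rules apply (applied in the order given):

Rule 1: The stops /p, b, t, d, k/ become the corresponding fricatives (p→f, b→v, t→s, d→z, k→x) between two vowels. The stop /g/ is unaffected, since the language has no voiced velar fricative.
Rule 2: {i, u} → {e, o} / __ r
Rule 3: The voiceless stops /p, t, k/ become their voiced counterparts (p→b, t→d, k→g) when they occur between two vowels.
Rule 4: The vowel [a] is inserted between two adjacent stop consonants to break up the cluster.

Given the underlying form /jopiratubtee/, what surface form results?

joferasubatee

Rule 1 (intervocalic spirantization): /p/ is a stop between vowels /o/ and /i/, so it spirantizes to the fricative [f]. /t/ is a stop between vowels /a/ and /u/, so it spirantizes to the fricative [s]. /jopiratubtee/ → jofirasubtee.
Rule 2 (pre-rhotic lowering): /i/ is a high vowel immediately before /r/, so it lowers to [e]. /jofirasubtee/ → joferasubtee.
Rule 3 (intervocalic voicing): no segment meets the environment; /joferasubtee/ is unchanged.
Rule 4 (stop-cluster a-epenthesis): /b/ and /t/ form a stop–stop cluster, so [a] is inserted between them. /joferasubtee/ → joferasubatee.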